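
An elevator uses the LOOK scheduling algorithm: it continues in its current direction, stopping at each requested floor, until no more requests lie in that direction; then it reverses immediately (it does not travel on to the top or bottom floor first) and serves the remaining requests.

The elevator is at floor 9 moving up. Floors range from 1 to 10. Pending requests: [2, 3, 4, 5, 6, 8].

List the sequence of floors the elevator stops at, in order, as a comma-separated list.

Answer: 8, 6, 5, 4, 3, 2

Derivation:
Current: 9, moving UP
Serve above first (ascending): []
Then reverse, serve below (descending): [8, 6, 5, 4, 3, 2]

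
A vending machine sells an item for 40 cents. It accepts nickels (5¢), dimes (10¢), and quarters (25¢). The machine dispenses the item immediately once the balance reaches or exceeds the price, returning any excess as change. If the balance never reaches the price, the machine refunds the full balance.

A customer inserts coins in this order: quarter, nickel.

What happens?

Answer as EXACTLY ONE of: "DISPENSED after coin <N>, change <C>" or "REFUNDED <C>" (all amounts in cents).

Price: 40¢
Coin 1 (quarter, 25¢): balance = 25¢
Coin 2 (nickel, 5¢): balance = 30¢
All coins inserted, balance 30¢ < price 40¢ → REFUND 30¢

Answer: REFUNDED 30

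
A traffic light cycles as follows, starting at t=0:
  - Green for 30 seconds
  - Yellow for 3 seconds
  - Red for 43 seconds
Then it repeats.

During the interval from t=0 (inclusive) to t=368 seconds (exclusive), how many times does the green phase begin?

Cycle = 30+3+43 = 76s
green phase starts at t = k*76 + 0 for k=0,1,2,...
Need k*76+0 < 368 → k < 4.842
k ∈ {0, ..., 4} → 5 starts

Answer: 5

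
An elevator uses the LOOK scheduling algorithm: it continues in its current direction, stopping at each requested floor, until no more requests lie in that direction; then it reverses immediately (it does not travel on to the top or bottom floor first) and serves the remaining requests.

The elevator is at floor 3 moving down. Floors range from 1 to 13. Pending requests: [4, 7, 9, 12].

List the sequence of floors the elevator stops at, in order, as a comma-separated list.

Current: 3, moving DOWN
Serve below first (descending): []
Then reverse, serve above (ascending): [4, 7, 9, 12]

Answer: 4, 7, 9, 12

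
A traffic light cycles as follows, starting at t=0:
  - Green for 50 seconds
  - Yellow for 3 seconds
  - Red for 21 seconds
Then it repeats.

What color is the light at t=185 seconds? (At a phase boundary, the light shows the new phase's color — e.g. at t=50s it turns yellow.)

Cycle length = 50 + 3 + 21 = 74s
t = 185, phase_t = 185 mod 74 = 37
37 < 50 (green end) → GREEN

Answer: green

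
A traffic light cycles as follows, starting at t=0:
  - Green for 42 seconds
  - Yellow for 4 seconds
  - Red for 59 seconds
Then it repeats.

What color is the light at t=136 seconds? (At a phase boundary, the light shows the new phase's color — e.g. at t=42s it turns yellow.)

Cycle length = 42 + 4 + 59 = 105s
t = 136, phase_t = 136 mod 105 = 31
31 < 42 (green end) → GREEN

Answer: green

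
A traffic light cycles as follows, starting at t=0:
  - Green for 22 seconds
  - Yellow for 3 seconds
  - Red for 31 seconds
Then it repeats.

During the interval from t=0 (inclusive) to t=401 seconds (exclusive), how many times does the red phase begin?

Cycle = 22+3+31 = 56s
red phase starts at t = k*56 + 25 for k=0,1,2,...
Need k*56+25 < 401 → k < 6.714
k ∈ {0, ..., 6} → 7 starts

Answer: 7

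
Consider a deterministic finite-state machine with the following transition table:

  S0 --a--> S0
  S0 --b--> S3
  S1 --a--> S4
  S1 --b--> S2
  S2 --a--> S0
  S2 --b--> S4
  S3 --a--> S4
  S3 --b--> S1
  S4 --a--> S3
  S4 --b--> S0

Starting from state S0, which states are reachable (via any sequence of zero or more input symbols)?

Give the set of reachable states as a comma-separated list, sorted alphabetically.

BFS from S0:
  visit S0: S0--a-->S0 (seen), S0--b-->S3 (new)
  visit S3: S3--a-->S4 (new), S3--b-->S1 (new)
  visit S4: S4--a-->S3 (seen), S4--b-->S0 (seen)
  visit S1: S1--a-->S4 (seen), S1--b-->S2 (new)
  visit S2: S2--a-->S0 (seen), S2--b-->S4 (seen)

Answer: S0, S1, S2, S3, S4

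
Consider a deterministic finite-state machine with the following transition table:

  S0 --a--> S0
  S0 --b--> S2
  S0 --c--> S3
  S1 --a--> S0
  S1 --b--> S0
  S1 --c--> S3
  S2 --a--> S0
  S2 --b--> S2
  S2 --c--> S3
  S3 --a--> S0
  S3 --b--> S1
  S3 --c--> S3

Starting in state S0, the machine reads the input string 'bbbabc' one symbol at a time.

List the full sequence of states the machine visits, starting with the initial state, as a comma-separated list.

Answer: S0, S2, S2, S2, S0, S2, S3

Derivation:
Start: S0
  read 'b': S0 --b--> S2
  read 'b': S2 --b--> S2
  read 'b': S2 --b--> S2
  read 'a': S2 --a--> S0
  read 'b': S0 --b--> S2
  read 'c': S2 --c--> S3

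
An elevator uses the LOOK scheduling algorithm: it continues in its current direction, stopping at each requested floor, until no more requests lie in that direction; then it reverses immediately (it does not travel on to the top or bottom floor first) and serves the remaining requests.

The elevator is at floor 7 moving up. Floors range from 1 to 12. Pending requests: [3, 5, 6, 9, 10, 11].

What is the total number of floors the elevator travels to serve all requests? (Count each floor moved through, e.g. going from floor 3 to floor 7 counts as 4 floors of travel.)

Answer: 12

Derivation:
Start at floor 7 moving up, LOOK stop order: [9, 10, 11, 6, 5, 3]
  7 → 9: |9-7| = 2, total = 2
  9 → 10: |10-9| = 1, total = 3
  10 → 11: |11-10| = 1, total = 4
  11 → 6: |6-11| = 5, total = 9
  6 → 5: |5-6| = 1, total = 10
  5 → 3: |3-5| = 2, total = 12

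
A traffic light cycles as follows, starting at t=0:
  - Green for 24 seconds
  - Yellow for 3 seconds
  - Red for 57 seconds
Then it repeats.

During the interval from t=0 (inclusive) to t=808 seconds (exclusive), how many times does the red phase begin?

Answer: 10

Derivation:
Cycle = 24+3+57 = 84s
red phase starts at t = k*84 + 27 for k=0,1,2,...
Need k*84+27 < 808 → k < 9.298
k ∈ {0, ..., 9} → 10 starts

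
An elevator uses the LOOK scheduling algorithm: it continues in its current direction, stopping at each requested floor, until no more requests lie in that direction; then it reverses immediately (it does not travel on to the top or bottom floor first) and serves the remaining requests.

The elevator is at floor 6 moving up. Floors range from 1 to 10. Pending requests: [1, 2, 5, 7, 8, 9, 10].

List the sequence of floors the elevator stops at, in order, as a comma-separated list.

Answer: 7, 8, 9, 10, 5, 2, 1

Derivation:
Current: 6, moving UP
Serve above first (ascending): [7, 8, 9, 10]
Then reverse, serve below (descending): [5, 2, 1]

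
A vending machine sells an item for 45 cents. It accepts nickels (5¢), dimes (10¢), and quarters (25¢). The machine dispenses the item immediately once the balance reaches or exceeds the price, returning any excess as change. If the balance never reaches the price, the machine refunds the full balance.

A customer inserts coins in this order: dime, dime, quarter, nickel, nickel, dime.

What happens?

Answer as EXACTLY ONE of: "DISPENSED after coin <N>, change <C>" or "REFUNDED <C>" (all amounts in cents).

Price: 45¢
Coin 1 (dime, 10¢): balance = 10¢
Coin 2 (dime, 10¢): balance = 20¢
Coin 3 (quarter, 25¢): balance = 45¢
  → balance >= price → DISPENSE, change = 45 - 45 = 0¢

Answer: DISPENSED after coin 3, change 0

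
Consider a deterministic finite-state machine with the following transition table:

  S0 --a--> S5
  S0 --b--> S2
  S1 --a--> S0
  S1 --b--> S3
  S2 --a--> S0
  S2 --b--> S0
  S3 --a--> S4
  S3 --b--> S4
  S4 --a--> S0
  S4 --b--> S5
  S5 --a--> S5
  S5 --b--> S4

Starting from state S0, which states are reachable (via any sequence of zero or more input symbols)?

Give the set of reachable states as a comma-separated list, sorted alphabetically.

Answer: S0, S2, S4, S5

Derivation:
BFS from S0:
  visit S0: S0--a-->S5 (new), S0--b-->S2 (new)
  visit S5: S5--a-->S5 (seen), S5--b-->S4 (new)
  visit S2: S2--a-->S0 (seen), S2--b-->S0 (seen)
  visit S4: S4--a-->S0 (seen), S4--b-->S5 (seen)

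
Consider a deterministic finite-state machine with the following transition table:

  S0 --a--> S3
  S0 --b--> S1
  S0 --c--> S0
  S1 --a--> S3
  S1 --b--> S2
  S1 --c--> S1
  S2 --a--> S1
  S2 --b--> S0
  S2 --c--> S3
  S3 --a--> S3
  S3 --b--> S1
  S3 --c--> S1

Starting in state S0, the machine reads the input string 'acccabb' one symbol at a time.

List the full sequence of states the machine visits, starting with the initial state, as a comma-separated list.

Answer: S0, S3, S1, S1, S1, S3, S1, S2

Derivation:
Start: S0
  read 'a': S0 --a--> S3
  read 'c': S3 --c--> S1
  read 'c': S1 --c--> S1
  read 'c': S1 --c--> S1
  read 'a': S1 --a--> S3
  read 'b': S3 --b--> S1
  read 'b': S1 --b--> S2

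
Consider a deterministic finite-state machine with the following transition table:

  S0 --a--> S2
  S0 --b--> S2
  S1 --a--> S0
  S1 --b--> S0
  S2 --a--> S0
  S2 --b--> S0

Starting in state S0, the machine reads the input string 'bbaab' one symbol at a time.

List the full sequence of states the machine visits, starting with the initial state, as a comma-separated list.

Answer: S0, S2, S0, S2, S0, S2

Derivation:
Start: S0
  read 'b': S0 --b--> S2
  read 'b': S2 --b--> S0
  read 'a': S0 --a--> S2
  read 'a': S2 --a--> S0
  read 'b': S0 --b--> S2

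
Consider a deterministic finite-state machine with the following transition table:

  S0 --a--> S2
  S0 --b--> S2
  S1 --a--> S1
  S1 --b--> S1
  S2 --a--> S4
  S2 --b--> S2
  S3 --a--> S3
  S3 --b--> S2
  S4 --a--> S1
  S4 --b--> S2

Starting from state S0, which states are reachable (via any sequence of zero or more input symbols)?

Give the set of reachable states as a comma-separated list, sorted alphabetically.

Answer: S0, S1, S2, S4

Derivation:
BFS from S0:
  visit S0: S0--a-->S2 (new), S0--b-->S2 (seen)
  visit S2: S2--a-->S4 (new), S2--b-->S2 (seen)
  visit S4: S4--a-->S1 (new), S4--b-->S2 (seen)
  visit S1: S1--a-->S1 (seen), S1--b-->S1 (seen)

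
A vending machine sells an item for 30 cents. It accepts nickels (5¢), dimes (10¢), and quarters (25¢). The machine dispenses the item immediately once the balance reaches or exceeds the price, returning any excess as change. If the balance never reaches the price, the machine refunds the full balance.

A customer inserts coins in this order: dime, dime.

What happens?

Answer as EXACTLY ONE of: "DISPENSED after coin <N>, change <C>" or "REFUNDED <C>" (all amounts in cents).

Answer: REFUNDED 20

Derivation:
Price: 30¢
Coin 1 (dime, 10¢): balance = 10¢
Coin 2 (dime, 10¢): balance = 20¢
All coins inserted, balance 20¢ < price 30¢ → REFUND 20¢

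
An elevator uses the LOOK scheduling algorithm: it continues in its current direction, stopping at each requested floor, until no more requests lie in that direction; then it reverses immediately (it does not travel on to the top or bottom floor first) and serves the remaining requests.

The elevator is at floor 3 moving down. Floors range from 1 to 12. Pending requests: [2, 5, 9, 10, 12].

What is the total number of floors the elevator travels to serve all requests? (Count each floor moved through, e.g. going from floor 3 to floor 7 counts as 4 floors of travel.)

Start at floor 3 moving down, LOOK stop order: [2, 5, 9, 10, 12]
  3 → 2: |2-3| = 1, total = 1
  2 → 5: |5-2| = 3, total = 4
  5 → 9: |9-5| = 4, total = 8
  9 → 10: |10-9| = 1, total = 9
  10 → 12: |12-10| = 2, total = 11

Answer: 11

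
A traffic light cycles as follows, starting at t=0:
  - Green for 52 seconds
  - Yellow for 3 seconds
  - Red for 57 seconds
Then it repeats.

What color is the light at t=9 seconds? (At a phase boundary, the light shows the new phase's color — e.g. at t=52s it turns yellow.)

Answer: green

Derivation:
Cycle length = 52 + 3 + 57 = 112s
t = 9, phase_t = 9 mod 112 = 9
9 < 52 (green end) → GREEN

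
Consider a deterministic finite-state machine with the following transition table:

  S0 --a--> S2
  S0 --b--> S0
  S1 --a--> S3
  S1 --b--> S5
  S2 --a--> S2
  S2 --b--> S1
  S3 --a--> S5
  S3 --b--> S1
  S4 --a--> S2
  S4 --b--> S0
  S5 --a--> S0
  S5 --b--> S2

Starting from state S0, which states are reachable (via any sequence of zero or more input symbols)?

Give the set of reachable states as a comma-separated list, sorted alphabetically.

Answer: S0, S1, S2, S3, S5

Derivation:
BFS from S0:
  visit S0: S0--a-->S2 (new), S0--b-->S0 (seen)
  visit S2: S2--a-->S2 (seen), S2--b-->S1 (new)
  visit S1: S1--a-->S3 (new), S1--b-->S5 (new)
  visit S3: S3--a-->S5 (seen), S3--b-->S1 (seen)
  visit S5: S5--a-->S0 (seen), S5--b-->S2 (seen)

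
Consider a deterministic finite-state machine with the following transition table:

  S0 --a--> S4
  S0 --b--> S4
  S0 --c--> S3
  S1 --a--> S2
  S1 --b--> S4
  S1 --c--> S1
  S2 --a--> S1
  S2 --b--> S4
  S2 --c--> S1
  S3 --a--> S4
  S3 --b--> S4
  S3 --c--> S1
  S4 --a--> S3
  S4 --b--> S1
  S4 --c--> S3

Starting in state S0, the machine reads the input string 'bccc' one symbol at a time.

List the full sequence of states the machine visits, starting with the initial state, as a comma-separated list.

Start: S0
  read 'b': S0 --b--> S4
  read 'c': S4 --c--> S3
  read 'c': S3 --c--> S1
  read 'c': S1 --c--> S1

Answer: S0, S4, S3, S1, S1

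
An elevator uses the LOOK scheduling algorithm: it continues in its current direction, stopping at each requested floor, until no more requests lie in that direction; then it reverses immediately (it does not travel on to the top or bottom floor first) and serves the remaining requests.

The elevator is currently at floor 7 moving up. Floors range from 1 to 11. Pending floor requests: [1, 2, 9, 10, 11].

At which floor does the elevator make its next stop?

Answer: 9

Derivation:
Current floor: 7, direction: up
Requests above: [9, 10, 11]
Requests below: [1, 2]
Moving up and requests lie above → nearest above is min([9, 10, 11]) = 9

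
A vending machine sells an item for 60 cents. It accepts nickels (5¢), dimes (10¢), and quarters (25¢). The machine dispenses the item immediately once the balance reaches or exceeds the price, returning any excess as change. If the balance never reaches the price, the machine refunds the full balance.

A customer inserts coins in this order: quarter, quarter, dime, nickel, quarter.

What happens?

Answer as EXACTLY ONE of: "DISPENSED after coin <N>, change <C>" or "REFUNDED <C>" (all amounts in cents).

Answer: DISPENSED after coin 3, change 0

Derivation:
Price: 60¢
Coin 1 (quarter, 25¢): balance = 25¢
Coin 2 (quarter, 25¢): balance = 50¢
Coin 3 (dime, 10¢): balance = 60¢
  → balance >= price → DISPENSE, change = 60 - 60 = 0¢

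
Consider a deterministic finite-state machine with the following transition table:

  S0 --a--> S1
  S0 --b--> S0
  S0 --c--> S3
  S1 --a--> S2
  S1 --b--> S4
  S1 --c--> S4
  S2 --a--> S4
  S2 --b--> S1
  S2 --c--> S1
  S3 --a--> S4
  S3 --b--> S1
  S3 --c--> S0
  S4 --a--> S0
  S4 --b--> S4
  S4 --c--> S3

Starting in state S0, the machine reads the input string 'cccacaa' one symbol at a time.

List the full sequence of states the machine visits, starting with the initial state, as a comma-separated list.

Start: S0
  read 'c': S0 --c--> S3
  read 'c': S3 --c--> S0
  read 'c': S0 --c--> S3
  read 'a': S3 --a--> S4
  read 'c': S4 --c--> S3
  read 'a': S3 --a--> S4
  read 'a': S4 --a--> S0

Answer: S0, S3, S0, S3, S4, S3, S4, S0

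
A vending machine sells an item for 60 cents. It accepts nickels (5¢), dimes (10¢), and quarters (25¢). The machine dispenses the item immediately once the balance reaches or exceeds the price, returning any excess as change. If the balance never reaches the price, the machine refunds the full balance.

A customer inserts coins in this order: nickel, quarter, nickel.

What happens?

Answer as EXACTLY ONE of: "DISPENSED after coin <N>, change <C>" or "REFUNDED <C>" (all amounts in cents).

Answer: REFUNDED 35

Derivation:
Price: 60¢
Coin 1 (nickel, 5¢): balance = 5¢
Coin 2 (quarter, 25¢): balance = 30¢
Coin 3 (nickel, 5¢): balance = 35¢
All coins inserted, balance 35¢ < price 60¢ → REFUND 35¢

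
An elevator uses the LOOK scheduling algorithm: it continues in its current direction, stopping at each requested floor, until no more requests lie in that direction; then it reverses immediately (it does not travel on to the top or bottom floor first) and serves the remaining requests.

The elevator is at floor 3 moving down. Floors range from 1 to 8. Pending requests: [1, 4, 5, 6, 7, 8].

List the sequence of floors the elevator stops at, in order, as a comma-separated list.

Answer: 1, 4, 5, 6, 7, 8

Derivation:
Current: 3, moving DOWN
Serve below first (descending): [1]
Then reverse, serve above (ascending): [4, 5, 6, 7, 8]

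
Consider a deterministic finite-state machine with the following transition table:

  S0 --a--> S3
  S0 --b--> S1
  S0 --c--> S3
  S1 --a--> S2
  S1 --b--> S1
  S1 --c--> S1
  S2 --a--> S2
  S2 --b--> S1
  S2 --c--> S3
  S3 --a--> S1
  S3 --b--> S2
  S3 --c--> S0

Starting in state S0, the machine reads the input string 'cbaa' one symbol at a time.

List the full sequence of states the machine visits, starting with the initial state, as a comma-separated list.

Start: S0
  read 'c': S0 --c--> S3
  read 'b': S3 --b--> S2
  read 'a': S2 --a--> S2
  read 'a': S2 --a--> S2

Answer: S0, S3, S2, S2, S2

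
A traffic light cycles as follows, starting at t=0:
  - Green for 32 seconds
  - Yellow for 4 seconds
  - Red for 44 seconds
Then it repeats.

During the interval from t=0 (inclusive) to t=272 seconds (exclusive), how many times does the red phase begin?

Cycle = 32+4+44 = 80s
red phase starts at t = k*80 + 36 for k=0,1,2,...
Need k*80+36 < 272 → k < 2.950
k ∈ {0, ..., 2} → 3 starts

Answer: 3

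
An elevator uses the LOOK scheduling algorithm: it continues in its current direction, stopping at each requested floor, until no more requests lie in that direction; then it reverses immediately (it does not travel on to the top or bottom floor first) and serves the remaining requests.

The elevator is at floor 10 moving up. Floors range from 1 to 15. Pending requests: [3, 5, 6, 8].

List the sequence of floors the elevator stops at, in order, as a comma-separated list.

Current: 10, moving UP
Serve above first (ascending): []
Then reverse, serve below (descending): [8, 6, 5, 3]

Answer: 8, 6, 5, 3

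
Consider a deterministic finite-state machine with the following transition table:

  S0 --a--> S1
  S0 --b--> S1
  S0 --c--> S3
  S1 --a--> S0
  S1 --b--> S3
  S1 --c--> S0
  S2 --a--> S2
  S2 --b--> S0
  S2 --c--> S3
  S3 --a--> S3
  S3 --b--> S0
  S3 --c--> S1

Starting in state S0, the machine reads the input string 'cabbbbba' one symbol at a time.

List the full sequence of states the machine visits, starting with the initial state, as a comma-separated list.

Answer: S0, S3, S3, S0, S1, S3, S0, S1, S0

Derivation:
Start: S0
  read 'c': S0 --c--> S3
  read 'a': S3 --a--> S3
  read 'b': S3 --b--> S0
  read 'b': S0 --b--> S1
  read 'b': S1 --b--> S3
  read 'b': S3 --b--> S0
  read 'b': S0 --b--> S1
  read 'a': S1 --a--> S0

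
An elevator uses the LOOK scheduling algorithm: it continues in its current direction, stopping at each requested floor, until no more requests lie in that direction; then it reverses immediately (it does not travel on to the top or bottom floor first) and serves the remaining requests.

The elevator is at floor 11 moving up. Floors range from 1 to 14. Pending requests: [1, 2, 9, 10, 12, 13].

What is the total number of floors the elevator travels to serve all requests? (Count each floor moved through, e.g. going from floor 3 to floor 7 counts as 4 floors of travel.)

Answer: 14

Derivation:
Start at floor 11 moving up, LOOK stop order: [12, 13, 10, 9, 2, 1]
  11 → 12: |12-11| = 1, total = 1
  12 → 13: |13-12| = 1, total = 2
  13 → 10: |10-13| = 3, total = 5
  10 → 9: |9-10| = 1, total = 6
  9 → 2: |2-9| = 7, total = 13
  2 → 1: |1-2| = 1, total = 14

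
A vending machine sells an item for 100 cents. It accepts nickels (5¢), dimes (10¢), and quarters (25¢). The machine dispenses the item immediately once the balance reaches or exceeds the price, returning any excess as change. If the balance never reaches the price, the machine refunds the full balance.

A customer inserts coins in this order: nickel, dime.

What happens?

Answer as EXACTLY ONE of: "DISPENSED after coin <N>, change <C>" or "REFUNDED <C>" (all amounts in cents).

Price: 100¢
Coin 1 (nickel, 5¢): balance = 5¢
Coin 2 (dime, 10¢): balance = 15¢
All coins inserted, balance 15¢ < price 100¢ → REFUND 15¢

Answer: REFUNDED 15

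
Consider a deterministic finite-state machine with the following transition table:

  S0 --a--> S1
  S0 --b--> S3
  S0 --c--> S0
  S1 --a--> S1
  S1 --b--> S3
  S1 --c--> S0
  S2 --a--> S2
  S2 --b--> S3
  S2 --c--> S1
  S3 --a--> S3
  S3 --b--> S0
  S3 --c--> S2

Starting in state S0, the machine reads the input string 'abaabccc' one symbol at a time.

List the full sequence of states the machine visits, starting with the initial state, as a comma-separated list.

Answer: S0, S1, S3, S3, S3, S0, S0, S0, S0

Derivation:
Start: S0
  read 'a': S0 --a--> S1
  read 'b': S1 --b--> S3
  read 'a': S3 --a--> S3
  read 'a': S3 --a--> S3
  read 'b': S3 --b--> S0
  read 'c': S0 --c--> S0
  read 'c': S0 --c--> S0
  read 'c': S0 --c--> S0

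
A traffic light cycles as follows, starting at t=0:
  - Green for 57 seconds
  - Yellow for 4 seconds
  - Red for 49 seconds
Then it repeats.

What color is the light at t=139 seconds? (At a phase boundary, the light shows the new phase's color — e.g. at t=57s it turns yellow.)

Answer: green

Derivation:
Cycle length = 57 + 4 + 49 = 110s
t = 139, phase_t = 139 mod 110 = 29
29 < 57 (green end) → GREEN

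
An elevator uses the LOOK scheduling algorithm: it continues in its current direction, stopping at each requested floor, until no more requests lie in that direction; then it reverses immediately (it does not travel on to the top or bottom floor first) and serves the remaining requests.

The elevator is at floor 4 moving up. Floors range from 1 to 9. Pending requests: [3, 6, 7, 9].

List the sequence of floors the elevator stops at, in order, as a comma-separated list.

Current: 4, moving UP
Serve above first (ascending): [6, 7, 9]
Then reverse, serve below (descending): [3]

Answer: 6, 7, 9, 3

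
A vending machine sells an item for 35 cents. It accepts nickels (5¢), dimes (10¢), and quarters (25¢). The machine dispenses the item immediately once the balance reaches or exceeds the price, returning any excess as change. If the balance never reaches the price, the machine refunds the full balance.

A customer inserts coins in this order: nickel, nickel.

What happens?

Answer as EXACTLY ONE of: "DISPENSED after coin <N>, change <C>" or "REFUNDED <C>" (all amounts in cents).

Answer: REFUNDED 10

Derivation:
Price: 35¢
Coin 1 (nickel, 5¢): balance = 5¢
Coin 2 (nickel, 5¢): balance = 10¢
All coins inserted, balance 10¢ < price 35¢ → REFUND 10¢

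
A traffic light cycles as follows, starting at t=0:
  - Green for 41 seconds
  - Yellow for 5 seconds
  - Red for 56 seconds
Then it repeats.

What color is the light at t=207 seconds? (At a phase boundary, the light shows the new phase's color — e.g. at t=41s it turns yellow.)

Answer: green

Derivation:
Cycle length = 41 + 5 + 56 = 102s
t = 207, phase_t = 207 mod 102 = 3
3 < 41 (green end) → GREEN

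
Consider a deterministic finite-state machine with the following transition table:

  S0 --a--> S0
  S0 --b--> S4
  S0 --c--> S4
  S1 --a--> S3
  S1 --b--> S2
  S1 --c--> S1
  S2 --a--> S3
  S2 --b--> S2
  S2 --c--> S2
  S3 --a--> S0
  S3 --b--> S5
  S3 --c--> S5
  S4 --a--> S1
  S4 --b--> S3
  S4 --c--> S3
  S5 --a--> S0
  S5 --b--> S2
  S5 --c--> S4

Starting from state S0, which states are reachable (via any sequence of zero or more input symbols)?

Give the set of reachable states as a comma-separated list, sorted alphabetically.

Answer: S0, S1, S2, S3, S4, S5

Derivation:
BFS from S0:
  visit S0: S0--a-->S0 (seen), S0--b-->S4 (new), S0--c-->S4 (seen)
  visit S4: S4--a-->S1 (new), S4--b-->S3 (new), S4--c-->S3 (seen)
  visit S1: S1--a-->S3 (seen), S1--b-->S2 (new), S1--c-->S1 (seen)
  visit S3: S3--a-->S0 (seen), S3--b-->S5 (new), S3--c-->S5 (seen)
  visit S2: S2--a-->S3 (seen), S2--b-->S2 (seen), S2--c-->S2 (seen)
  visit S5: S5--a-->S0 (seen), S5--b-->S2 (seen), S5--c-->S4 (seen)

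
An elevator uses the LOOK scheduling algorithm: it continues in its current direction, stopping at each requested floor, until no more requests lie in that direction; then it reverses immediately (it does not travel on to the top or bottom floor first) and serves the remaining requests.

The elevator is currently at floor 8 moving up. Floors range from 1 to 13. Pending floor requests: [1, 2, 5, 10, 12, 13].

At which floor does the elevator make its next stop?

Answer: 10

Derivation:
Current floor: 8, direction: up
Requests above: [10, 12, 13]
Requests below: [1, 2, 5]
Moving up and requests lie above → nearest above is min([10, 12, 13]) = 10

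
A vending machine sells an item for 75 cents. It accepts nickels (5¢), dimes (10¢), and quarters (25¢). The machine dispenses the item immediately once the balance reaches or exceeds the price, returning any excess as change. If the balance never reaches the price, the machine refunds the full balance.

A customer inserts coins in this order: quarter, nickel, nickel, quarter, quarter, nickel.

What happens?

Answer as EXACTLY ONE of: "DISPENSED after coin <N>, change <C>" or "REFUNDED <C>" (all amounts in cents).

Answer: DISPENSED after coin 5, change 10

Derivation:
Price: 75¢
Coin 1 (quarter, 25¢): balance = 25¢
Coin 2 (nickel, 5¢): balance = 30¢
Coin 3 (nickel, 5¢): balance = 35¢
Coin 4 (quarter, 25¢): balance = 60¢
Coin 5 (quarter, 25¢): balance = 85¢
  → balance >= price → DISPENSE, change = 85 - 75 = 10¢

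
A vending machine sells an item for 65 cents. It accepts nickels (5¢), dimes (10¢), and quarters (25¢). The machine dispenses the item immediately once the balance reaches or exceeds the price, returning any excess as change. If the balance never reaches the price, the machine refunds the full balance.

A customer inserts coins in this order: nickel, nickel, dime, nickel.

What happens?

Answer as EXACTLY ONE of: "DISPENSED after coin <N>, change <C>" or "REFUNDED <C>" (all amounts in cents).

Price: 65¢
Coin 1 (nickel, 5¢): balance = 5¢
Coin 2 (nickel, 5¢): balance = 10¢
Coin 3 (dime, 10¢): balance = 20¢
Coin 4 (nickel, 5¢): balance = 25¢
All coins inserted, balance 25¢ < price 65¢ → REFUND 25¢

Answer: REFUNDED 25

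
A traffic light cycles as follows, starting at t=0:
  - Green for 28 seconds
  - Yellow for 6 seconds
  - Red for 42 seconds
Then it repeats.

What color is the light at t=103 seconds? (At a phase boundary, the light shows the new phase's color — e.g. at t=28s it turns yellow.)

Cycle length = 28 + 6 + 42 = 76s
t = 103, phase_t = 103 mod 76 = 27
27 < 28 (green end) → GREEN

Answer: green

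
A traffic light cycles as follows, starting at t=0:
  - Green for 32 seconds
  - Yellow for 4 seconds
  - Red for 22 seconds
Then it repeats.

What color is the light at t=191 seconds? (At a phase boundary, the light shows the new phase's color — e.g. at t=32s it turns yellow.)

Cycle length = 32 + 4 + 22 = 58s
t = 191, phase_t = 191 mod 58 = 17
17 < 32 (green end) → GREEN

Answer: green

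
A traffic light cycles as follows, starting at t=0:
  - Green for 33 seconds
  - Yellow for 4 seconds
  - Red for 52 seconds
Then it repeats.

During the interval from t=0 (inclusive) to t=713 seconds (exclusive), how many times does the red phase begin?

Cycle = 33+4+52 = 89s
red phase starts at t = k*89 + 37 for k=0,1,2,...
Need k*89+37 < 713 → k < 7.596
k ∈ {0, ..., 7} → 8 starts

Answer: 8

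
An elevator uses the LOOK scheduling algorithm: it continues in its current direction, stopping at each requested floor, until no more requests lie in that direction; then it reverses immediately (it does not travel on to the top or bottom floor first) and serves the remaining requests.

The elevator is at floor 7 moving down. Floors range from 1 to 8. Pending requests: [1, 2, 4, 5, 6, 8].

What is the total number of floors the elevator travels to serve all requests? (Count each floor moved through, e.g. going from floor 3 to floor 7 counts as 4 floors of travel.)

Answer: 13

Derivation:
Start at floor 7 moving down, LOOK stop order: [6, 5, 4, 2, 1, 8]
  7 → 6: |6-7| = 1, total = 1
  6 → 5: |5-6| = 1, total = 2
  5 → 4: |4-5| = 1, total = 3
  4 → 2: |2-4| = 2, total = 5
  2 → 1: |1-2| = 1, total = 6
  1 → 8: |8-1| = 7, total = 13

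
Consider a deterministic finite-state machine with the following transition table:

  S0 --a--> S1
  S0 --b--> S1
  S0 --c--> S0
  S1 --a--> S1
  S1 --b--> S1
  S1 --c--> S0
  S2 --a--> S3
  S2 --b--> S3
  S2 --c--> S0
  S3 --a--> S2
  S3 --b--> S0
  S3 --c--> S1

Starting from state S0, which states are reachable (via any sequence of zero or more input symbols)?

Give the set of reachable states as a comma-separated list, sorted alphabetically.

Answer: S0, S1

Derivation:
BFS from S0:
  visit S0: S0--a-->S1 (new), S0--b-->S1 (seen), S0--c-->S0 (seen)
  visit S1: S1--a-->S1 (seen), S1--b-->S1 (seen), S1--c-->S0 (seen)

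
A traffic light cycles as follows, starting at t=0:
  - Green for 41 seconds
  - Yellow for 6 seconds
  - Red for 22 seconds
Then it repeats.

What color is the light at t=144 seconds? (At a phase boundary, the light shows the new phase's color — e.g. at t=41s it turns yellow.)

Cycle length = 41 + 6 + 22 = 69s
t = 144, phase_t = 144 mod 69 = 6
6 < 41 (green end) → GREEN

Answer: green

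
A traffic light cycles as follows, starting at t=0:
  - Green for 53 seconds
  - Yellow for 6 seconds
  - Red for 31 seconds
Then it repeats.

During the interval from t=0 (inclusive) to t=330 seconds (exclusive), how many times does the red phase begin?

Cycle = 53+6+31 = 90s
red phase starts at t = k*90 + 59 for k=0,1,2,...
Need k*90+59 < 330 → k < 3.011
k ∈ {0, ..., 3} → 4 starts

Answer: 4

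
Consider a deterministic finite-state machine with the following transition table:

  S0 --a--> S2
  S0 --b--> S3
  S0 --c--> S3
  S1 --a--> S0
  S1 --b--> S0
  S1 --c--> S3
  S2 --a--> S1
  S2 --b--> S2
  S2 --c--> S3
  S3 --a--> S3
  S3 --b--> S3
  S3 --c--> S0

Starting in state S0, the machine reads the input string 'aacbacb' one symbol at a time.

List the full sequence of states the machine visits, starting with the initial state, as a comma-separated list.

Start: S0
  read 'a': S0 --a--> S2
  read 'a': S2 --a--> S1
  read 'c': S1 --c--> S3
  read 'b': S3 --b--> S3
  read 'a': S3 --a--> S3
  read 'c': S3 --c--> S0
  read 'b': S0 --b--> S3

Answer: S0, S2, S1, S3, S3, S3, S0, S3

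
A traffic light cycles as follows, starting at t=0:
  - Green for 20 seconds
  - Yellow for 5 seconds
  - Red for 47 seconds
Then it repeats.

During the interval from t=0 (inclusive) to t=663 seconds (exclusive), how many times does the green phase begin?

Answer: 10

Derivation:
Cycle = 20+5+47 = 72s
green phase starts at t = k*72 + 0 for k=0,1,2,...
Need k*72+0 < 663 → k < 9.208
k ∈ {0, ..., 9} → 10 starts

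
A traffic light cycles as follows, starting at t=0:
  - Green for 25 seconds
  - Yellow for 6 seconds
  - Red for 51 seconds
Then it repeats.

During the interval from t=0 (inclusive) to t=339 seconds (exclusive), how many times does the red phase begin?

Answer: 4

Derivation:
Cycle = 25+6+51 = 82s
red phase starts at t = k*82 + 31 for k=0,1,2,...
Need k*82+31 < 339 → k < 3.756
k ∈ {0, ..., 3} → 4 starts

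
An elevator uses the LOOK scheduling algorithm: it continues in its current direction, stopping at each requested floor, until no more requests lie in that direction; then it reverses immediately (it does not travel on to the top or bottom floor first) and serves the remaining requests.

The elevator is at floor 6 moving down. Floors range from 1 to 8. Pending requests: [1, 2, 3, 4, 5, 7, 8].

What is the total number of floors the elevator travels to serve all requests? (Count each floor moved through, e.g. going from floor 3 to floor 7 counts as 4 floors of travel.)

Start at floor 6 moving down, LOOK stop order: [5, 4, 3, 2, 1, 7, 8]
  6 → 5: |5-6| = 1, total = 1
  5 → 4: |4-5| = 1, total = 2
  4 → 3: |3-4| = 1, total = 3
  3 → 2: |2-3| = 1, total = 4
  2 → 1: |1-2| = 1, total = 5
  1 → 7: |7-1| = 6, total = 11
  7 → 8: |8-7| = 1, total = 12

Answer: 12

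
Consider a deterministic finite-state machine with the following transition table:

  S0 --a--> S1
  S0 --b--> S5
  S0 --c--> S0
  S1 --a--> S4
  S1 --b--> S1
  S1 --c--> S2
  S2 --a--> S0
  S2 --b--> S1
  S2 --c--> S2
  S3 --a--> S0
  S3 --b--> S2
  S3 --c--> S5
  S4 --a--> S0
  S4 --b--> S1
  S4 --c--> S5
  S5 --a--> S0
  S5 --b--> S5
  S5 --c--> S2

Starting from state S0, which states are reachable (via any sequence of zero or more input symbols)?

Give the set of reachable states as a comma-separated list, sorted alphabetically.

Answer: S0, S1, S2, S4, S5

Derivation:
BFS from S0:
  visit S0: S0--a-->S1 (new), S0--b-->S5 (new), S0--c-->S0 (seen)
  visit S1: S1--a-->S4 (new), S1--b-->S1 (seen), S1--c-->S2 (new)
  visit S5: S5--a-->S0 (seen), S5--b-->S5 (seen), S5--c-->S2 (seen)
  visit S4: S4--a-->S0 (seen), S4--b-->S1 (seen), S4--c-->S5 (seen)
  visit S2: S2--a-->S0 (seen), S2--b-->S1 (seen), S2--c-->S2 (seen)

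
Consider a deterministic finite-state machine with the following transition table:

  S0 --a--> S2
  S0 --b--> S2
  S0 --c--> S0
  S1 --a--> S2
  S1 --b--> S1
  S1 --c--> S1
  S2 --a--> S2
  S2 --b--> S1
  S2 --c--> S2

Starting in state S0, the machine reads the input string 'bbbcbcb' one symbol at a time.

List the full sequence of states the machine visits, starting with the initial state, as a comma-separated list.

Answer: S0, S2, S1, S1, S1, S1, S1, S1

Derivation:
Start: S0
  read 'b': S0 --b--> S2
  read 'b': S2 --b--> S1
  read 'b': S1 --b--> S1
  read 'c': S1 --c--> S1
  read 'b': S1 --b--> S1
  read 'c': S1 --c--> S1
  read 'b': S1 --b--> S1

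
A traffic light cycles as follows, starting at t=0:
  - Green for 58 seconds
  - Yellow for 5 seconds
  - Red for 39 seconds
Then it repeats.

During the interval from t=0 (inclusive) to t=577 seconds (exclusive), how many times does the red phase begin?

Answer: 6

Derivation:
Cycle = 58+5+39 = 102s
red phase starts at t = k*102 + 63 for k=0,1,2,...
Need k*102+63 < 577 → k < 5.039
k ∈ {0, ..., 5} → 6 starts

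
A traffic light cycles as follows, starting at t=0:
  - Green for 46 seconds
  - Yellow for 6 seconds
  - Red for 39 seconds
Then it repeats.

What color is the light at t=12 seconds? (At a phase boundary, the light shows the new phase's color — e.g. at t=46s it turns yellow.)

Answer: green

Derivation:
Cycle length = 46 + 6 + 39 = 91s
t = 12, phase_t = 12 mod 91 = 12
12 < 46 (green end) → GREEN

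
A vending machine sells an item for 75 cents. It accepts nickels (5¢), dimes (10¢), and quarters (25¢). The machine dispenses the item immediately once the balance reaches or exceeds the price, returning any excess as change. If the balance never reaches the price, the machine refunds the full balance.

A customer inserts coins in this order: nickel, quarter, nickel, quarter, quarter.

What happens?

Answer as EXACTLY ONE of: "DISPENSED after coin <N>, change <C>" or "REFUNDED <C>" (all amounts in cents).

Answer: DISPENSED after coin 5, change 10

Derivation:
Price: 75¢
Coin 1 (nickel, 5¢): balance = 5¢
Coin 2 (quarter, 25¢): balance = 30¢
Coin 3 (nickel, 5¢): balance = 35¢
Coin 4 (quarter, 25¢): balance = 60¢
Coin 5 (quarter, 25¢): balance = 85¢
  → balance >= price → DISPENSE, change = 85 - 75 = 10¢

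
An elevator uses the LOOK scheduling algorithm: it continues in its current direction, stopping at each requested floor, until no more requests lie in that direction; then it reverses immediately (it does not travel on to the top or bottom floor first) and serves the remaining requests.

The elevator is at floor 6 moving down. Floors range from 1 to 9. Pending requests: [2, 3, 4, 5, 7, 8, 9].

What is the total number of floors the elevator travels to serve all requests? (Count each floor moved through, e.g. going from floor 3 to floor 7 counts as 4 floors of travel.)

Start at floor 6 moving down, LOOK stop order: [5, 4, 3, 2, 7, 8, 9]
  6 → 5: |5-6| = 1, total = 1
  5 → 4: |4-5| = 1, total = 2
  4 → 3: |3-4| = 1, total = 3
  3 → 2: |2-3| = 1, total = 4
  2 → 7: |7-2| = 5, total = 9
  7 → 8: |8-7| = 1, total = 10
  8 → 9: |9-8| = 1, total = 11

Answer: 11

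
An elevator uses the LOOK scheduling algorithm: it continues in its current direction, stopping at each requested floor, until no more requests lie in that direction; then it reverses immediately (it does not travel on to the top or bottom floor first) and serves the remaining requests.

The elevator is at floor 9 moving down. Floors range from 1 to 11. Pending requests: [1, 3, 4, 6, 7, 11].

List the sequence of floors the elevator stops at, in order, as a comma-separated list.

Answer: 7, 6, 4, 3, 1, 11

Derivation:
Current: 9, moving DOWN
Serve below first (descending): [7, 6, 4, 3, 1]
Then reverse, serve above (ascending): [11]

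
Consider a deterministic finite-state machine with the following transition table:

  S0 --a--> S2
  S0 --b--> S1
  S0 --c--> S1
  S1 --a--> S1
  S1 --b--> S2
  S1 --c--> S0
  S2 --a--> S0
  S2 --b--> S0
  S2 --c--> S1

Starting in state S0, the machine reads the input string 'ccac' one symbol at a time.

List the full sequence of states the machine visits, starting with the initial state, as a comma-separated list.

Start: S0
  read 'c': S0 --c--> S1
  read 'c': S1 --c--> S0
  read 'a': S0 --a--> S2
  read 'c': S2 --c--> S1

Answer: S0, S1, S0, S2, S1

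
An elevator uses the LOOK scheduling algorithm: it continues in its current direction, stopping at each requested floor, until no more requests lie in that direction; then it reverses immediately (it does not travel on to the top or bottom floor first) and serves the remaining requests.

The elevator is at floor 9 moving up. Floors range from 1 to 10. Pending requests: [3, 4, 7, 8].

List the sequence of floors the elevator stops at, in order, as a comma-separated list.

Answer: 8, 7, 4, 3

Derivation:
Current: 9, moving UP
Serve above first (ascending): []
Then reverse, serve below (descending): [8, 7, 4, 3]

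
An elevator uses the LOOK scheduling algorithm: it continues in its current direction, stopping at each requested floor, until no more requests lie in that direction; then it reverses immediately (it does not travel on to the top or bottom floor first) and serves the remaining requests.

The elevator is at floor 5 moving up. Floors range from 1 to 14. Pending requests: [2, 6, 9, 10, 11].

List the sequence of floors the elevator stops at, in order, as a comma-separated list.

Current: 5, moving UP
Serve above first (ascending): [6, 9, 10, 11]
Then reverse, serve below (descending): [2]

Answer: 6, 9, 10, 11, 2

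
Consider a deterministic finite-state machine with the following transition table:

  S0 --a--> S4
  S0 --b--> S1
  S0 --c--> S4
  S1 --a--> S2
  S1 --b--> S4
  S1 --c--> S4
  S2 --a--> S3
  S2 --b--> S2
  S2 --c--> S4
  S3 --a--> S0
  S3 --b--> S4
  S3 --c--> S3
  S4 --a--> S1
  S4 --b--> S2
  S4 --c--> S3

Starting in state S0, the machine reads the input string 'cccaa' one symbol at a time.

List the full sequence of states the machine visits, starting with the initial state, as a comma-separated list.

Start: S0
  read 'c': S0 --c--> S4
  read 'c': S4 --c--> S3
  read 'c': S3 --c--> S3
  read 'a': S3 --a--> S0
  read 'a': S0 --a--> S4

Answer: S0, S4, S3, S3, S0, S4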